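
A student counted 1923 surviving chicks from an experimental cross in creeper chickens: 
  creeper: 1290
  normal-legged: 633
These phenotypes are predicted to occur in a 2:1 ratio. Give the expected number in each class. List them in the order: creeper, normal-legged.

1282, 641

The 2:1 ratio has 3 parts, so with N = 1923 the expected counts are:
  creeper: 1923 × 2/3 = 1282
  normal-legged: 1923 × 1/3 = 641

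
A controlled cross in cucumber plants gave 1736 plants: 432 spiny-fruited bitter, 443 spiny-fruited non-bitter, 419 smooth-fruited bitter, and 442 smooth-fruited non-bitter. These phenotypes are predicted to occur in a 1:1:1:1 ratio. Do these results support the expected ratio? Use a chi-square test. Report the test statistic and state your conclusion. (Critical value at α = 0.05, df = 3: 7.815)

The 1:1:1:1 ratio has 4 parts, so with N = 1736 the expected counts are:
  spiny-fruited bitter: 1736 × 1/4 = 434
  spiny-fruited non-bitter: 1736 × 1/4 = 434
  smooth-fruited bitter: 1736 × 1/4 = 434
  smooth-fruited non-bitter: 1736 × 1/4 = 434
χ² = Σ (O − E)² / E
  spiny-fruited bitter: (432 − 434)² / 434 = 0.0092
  spiny-fruited non-bitter: (443 − 434)² / 434 = 0.1866
  smooth-fruited bitter: (419 − 434)² / 434 = 0.5184
  smooth-fruited non-bitter: (442 − 434)² / 434 = 0.1475
χ² = 0.0092 + 0.1866 + 0.5184 + 0.1475 = 0.8617 ≈ 0.862
Degrees of freedom = 4 − 1 = 3; critical value at α = 0.05 is 7.815.
Since 0.862 < 7.815, we fail to reject the null hypothesis — the data are consistent with the 1:1:1:1 ratio.

0.862; consistent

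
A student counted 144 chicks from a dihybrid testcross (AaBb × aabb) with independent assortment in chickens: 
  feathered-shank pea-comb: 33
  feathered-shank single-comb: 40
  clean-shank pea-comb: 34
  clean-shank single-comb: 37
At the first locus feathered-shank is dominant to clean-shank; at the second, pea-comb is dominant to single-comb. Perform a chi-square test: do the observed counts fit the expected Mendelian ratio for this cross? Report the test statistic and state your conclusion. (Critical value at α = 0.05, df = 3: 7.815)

A dihybrid testcross with independent assortment gives a 1:1:1:1 ratio.
The 1:1:1:1 ratio has 4 parts, so with N = 144 the expected counts are:
  feathered-shank pea-comb: 144 × 1/4 = 36
  feathered-shank single-comb: 144 × 1/4 = 36
  clean-shank pea-comb: 144 × 1/4 = 36
  clean-shank single-comb: 144 × 1/4 = 36
χ² = Σ (O − E)² / E
  feathered-shank pea-comb: (33 − 36)² / 36 = 0.2500
  feathered-shank single-comb: (40 − 36)² / 36 = 0.4444
  clean-shank pea-comb: (34 − 36)² / 36 = 0.1111
  clean-shank single-comb: (37 − 36)² / 36 = 0.0278
χ² = 0.2500 + 0.4444 + 0.1111 + 0.0278 = 0.8333 ≈ 0.833
Degrees of freedom = 4 − 1 = 3; critical value at α = 0.05 is 7.815.
Since 0.833 < 7.815, we fail to reject the null hypothesis — the data are consistent with the 1:1:1:1 ratio.

0.833; consistent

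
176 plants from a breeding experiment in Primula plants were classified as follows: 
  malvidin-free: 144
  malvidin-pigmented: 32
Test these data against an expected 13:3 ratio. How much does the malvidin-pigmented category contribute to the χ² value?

0.030

Expected counts for N = 176 under a 13:3 ratio (total parts = 16):
  malvidin-free: 176 × 13/16 = 143
  malvidin-pigmented: 176 × 3/16 = 33
Contribution of malvidin-pigmented: (32 − 33)² / 33 = 0.0303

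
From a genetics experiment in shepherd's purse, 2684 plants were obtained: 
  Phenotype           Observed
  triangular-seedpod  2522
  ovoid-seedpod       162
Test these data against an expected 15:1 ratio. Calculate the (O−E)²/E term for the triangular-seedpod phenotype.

Expected counts for N = 2684 under a 15:1 ratio (total parts = 16):
  triangular-seedpod: 2684 × 15/16 = 2516.25
  ovoid-seedpod: 2684 × 1/16 = 167.75
Contribution of triangular-seedpod: (2522 − 2516.25)² / 2516.25 = 0.0131

0.013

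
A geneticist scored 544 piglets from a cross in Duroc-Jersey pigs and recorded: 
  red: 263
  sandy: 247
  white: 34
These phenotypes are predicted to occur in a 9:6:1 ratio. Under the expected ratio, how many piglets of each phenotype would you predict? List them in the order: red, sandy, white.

Expected counts for N = 544 under a 9:6:1 ratio (total parts = 16):
  red: 544 × 9/16 = 306
  sandy: 544 × 6/16 = 204
  white: 544 × 1/16 = 34

306, 204, 34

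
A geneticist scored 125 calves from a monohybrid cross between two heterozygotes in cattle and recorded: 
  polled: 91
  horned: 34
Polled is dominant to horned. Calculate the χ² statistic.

For a monohybrid cross between heterozygotes with complete dominance, the expected phenotypic ratio is 3:1.
The 3:1 ratio has 4 parts, so with N = 125 the expected counts are:
  polled: 125 × 3/4 = 93.75
  horned: 125 × 1/4 = 31.25
χ² = Σ (O − E)² / E
  polled: (91 − 93.75)² / 93.75 = 0.0807
  horned: (34 − 31.25)² / 31.25 = 0.2420
χ² = 0.0807 + 0.2420 = 0.3227 ≈ 0.323

0.323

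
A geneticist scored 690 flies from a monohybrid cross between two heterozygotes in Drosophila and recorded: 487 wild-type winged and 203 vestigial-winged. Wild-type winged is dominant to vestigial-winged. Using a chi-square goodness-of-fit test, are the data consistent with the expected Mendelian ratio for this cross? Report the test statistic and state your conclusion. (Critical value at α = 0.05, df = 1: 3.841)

For a monohybrid cross between heterozygotes with complete dominance, the expected phenotypic ratio is 3:1.
Under the 3:1 hypothesis (Σ ratio = 4, N = 690):
  wild-type winged: 690 × 3/4 = 517.5
  vestigial-winged: 690 × 1/4 = 172.5
χ² = Σ (O − E)² / E
  wild-type winged: (487 − 517.5)² / 517.5 = 1.7976
  vestigial-winged: (203 − 172.5)² / 172.5 = 5.3928
χ² = 1.7976 + 5.3928 = 7.1904 ≈ 7.190
Degrees of freedom = 2 − 1 = 1; critical value at α = 0.05 is 3.841.
Since 7.190 > 3.841, we reject the null hypothesis — the data do not fit the 3:1 ratio.

7.190; not consistent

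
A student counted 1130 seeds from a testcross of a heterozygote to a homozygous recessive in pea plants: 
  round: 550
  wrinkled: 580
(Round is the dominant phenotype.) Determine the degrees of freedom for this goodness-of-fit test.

1

A testcross of a heterozygote (Aa × aa) gives a 1:1 phenotypic ratio.
A goodness-of-fit test with 2 phenotype classes has df = 2 − 1 = 1.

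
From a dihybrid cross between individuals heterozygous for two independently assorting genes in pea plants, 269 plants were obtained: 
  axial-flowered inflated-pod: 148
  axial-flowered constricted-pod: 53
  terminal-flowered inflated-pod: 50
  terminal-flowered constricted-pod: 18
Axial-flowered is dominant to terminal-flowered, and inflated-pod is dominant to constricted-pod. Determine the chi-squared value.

0.290

A dihybrid F₂ with independent assortment and complete dominance at both loci gives a 9:3:3:1 phenotypic ratio.
Total ratio parts = 16. Expected numbers out of 269:
  axial-flowered inflated-pod: 269 × 9/16 = 151.3125
  axial-flowered constricted-pod: 269 × 3/16 = 50.4375
  terminal-flowered inflated-pod: 269 × 3/16 = 50.4375
  terminal-flowered constricted-pod: 269 × 1/16 = 16.8125
χ² = Σ (O − E)² / E
  axial-flowered inflated-pod: (148 − 151.3125)² / 151.3125 = 0.0725
  axial-flowered constricted-pod: (53 − 50.4375)² / 50.4375 = 0.1302
  terminal-flowered inflated-pod: (50 − 50.4375)² / 50.4375 = 0.0038
  terminal-flowered constricted-pod: (18 − 16.8125)² / 16.8125 = 0.0839
χ² = 0.0725 + 0.1302 + 0.0038 + 0.0839 = 0.2904 ≈ 0.290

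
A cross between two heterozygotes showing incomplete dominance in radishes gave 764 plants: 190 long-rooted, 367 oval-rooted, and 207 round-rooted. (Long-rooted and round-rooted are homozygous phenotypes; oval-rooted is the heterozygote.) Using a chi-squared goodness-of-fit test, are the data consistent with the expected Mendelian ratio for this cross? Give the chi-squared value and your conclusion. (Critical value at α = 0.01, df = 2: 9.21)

1.935; consistent

With incomplete dominance, a heterozygote × heterozygote cross gives a 1:2:1 phenotypic ratio.
Under the 1:2:1 hypothesis (Σ ratio = 4, N = 764):
  long-rooted: 764 × 1/4 = 191
  oval-rooted: 764 × 2/4 = 382
  round-rooted: 764 × 1/4 = 191
χ² = Σ (O − E)² / E
  long-rooted: (190 − 191)² / 191 = 0.0052
  oval-rooted: (367 − 382)² / 382 = 0.5890
  round-rooted: (207 − 191)² / 191 = 1.3403
χ² = 0.0052 + 0.5890 + 1.3403 = 1.9345 ≈ 1.935
Degrees of freedom = 3 − 1 = 2; critical value at α = 0.01 is 9.21.
Since 1.935 < 9.21, we fail to reject the null hypothesis — the data are consistent with the 1:2:1 ratio.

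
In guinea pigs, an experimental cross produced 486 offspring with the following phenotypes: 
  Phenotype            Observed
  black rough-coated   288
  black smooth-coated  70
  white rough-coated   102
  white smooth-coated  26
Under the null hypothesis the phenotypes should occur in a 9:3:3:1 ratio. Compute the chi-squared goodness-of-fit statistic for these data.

7.608

Expected counts for N = 486 under a 9:3:3:1 ratio (total parts = 16):
  black rough-coated: 486 × 9/16 = 273.375
  black smooth-coated: 486 × 3/16 = 91.125
  white rough-coated: 486 × 3/16 = 91.125
  white smooth-coated: 486 × 1/16 = 30.375
χ² = Σ (O − E)² / E
  black rough-coated: (288 − 273.375)² / 273.375 = 0.7824
  black smooth-coated: (70 − 91.125)² / 91.125 = 4.8973
  white rough-coated: (102 − 91.125)² / 91.125 = 1.2978
  white smooth-coated: (26 − 30.375)² / 30.375 = 0.6301
χ² = 0.7824 + 4.8973 + 1.2978 + 0.6301 = 7.6076 ≈ 7.608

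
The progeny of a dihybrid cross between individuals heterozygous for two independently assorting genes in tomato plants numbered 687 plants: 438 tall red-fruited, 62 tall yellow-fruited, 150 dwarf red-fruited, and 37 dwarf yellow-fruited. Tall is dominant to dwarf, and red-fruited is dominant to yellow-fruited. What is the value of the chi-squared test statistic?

45.840

A dihybrid F₂ with independent assortment and complete dominance at both loci gives a 9:3:3:1 phenotypic ratio.
Total ratio parts = 16. Expected numbers out of 687:
  tall red-fruited: 687 × 9/16 = 386.4375
  tall yellow-fruited: 687 × 3/16 = 128.8125
  dwarf red-fruited: 687 × 3/16 = 128.8125
  dwarf yellow-fruited: 687 × 1/16 = 42.9375
χ² = Σ (O − E)² / E
  tall red-fruited: (438 − 386.4375)² / 386.4375 = 6.8800
  tall yellow-fruited: (62 − 128.8125)² / 128.8125 = 34.6543
  dwarf red-fruited: (150 − 128.8125)² / 128.8125 = 3.4850
  dwarf yellow-fruited: (37 − 42.9375)² / 42.9375 = 0.8211
χ² = 6.8800 + 34.6543 + 3.4850 + 0.8211 = 45.8404 ≈ 45.840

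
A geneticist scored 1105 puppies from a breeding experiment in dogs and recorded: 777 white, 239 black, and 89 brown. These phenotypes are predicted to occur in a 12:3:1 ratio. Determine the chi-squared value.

Total ratio parts = 16. Expected numbers out of 1105:
  white: 1105 × 12/16 = 828.75
  black: 1105 × 3/16 = 207.1875
  brown: 1105 × 1/16 = 69.0625
χ² = Σ (O − E)² / E
  white: (777 − 828.75)² / 828.75 = 3.2314
  black: (239 − 207.1875)² / 207.1875 = 4.8846
  brown: (89 − 69.0625)² / 69.0625 = 5.7557
χ² = 3.2314 + 4.8846 + 5.7557 = 13.8717 ≈ 13.872

13.872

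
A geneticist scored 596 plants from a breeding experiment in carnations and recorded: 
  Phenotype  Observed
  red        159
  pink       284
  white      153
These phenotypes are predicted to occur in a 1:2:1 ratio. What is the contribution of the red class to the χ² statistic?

0.671

Under the 1:2:1 hypothesis (Σ ratio = 4, N = 596):
  red: 596 × 1/4 = 149
  pink: 596 × 2/4 = 298
  white: 596 × 1/4 = 149
Contribution of red: (159 − 149)² / 149 = 0.6711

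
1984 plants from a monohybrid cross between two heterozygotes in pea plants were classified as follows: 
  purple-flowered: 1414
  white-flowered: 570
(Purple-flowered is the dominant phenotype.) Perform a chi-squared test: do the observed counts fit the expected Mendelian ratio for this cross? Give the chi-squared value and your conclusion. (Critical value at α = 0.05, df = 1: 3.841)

For a monohybrid cross between heterozygotes with complete dominance, the expected phenotypic ratio is 3:1.
Under the 3:1 hypothesis (Σ ratio = 4, N = 1984):
  purple-flowered: 1984 × 3/4 = 1488
  white-flowered: 1984 × 1/4 = 496
χ² = Σ (O − E)² / E
  purple-flowered: (1414 − 1488)² / 1488 = 3.6801
  white-flowered: (570 − 496)² / 496 = 11.0403
χ² = 3.6801 + 11.0403 = 14.7204 ≈ 14.720
Degrees of freedom = 2 − 1 = 1; critical value at α = 0.05 is 3.841.
Since 14.720 > 3.841, we reject the null hypothesis — the data do not fit the 3:1 ratio.

14.720; not consistent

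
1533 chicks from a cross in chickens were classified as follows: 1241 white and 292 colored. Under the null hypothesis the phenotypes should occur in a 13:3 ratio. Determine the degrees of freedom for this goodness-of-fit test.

A goodness-of-fit test with 2 phenotype classes has df = 2 − 1 = 1.

1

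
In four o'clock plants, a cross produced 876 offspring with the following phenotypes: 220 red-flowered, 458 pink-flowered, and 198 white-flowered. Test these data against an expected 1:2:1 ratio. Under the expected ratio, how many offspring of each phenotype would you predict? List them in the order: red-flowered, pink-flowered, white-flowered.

Expected counts for N = 876 under a 1:2:1 ratio (total parts = 4):
  red-flowered: 876 × 1/4 = 219
  pink-flowered: 876 × 2/4 = 438
  white-flowered: 876 × 1/4 = 219

219, 438, 219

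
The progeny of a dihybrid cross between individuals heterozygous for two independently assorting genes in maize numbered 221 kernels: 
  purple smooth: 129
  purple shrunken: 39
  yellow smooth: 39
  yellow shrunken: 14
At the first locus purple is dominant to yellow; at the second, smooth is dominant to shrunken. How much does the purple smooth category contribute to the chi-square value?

0.177

A dihybrid F₂ with independent assortment and complete dominance at both loci gives a 9:3:3:1 phenotypic ratio.
Under the 9:3:3:1 hypothesis (Σ ratio = 16, N = 221):
  purple smooth: 221 × 9/16 = 124.3125
  purple shrunken: 221 × 3/16 = 41.4375
  yellow smooth: 221 × 3/16 = 41.4375
  yellow shrunken: 221 × 1/16 = 13.8125
Contribution of purple smooth: (129 − 124.3125)² / 124.3125 = 0.1768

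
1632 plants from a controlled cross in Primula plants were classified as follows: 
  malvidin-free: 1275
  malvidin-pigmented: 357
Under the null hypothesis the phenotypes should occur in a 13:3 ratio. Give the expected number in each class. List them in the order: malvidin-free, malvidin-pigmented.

1326, 306

The 13:3 ratio has 16 parts, so with N = 1632 the expected counts are:
  malvidin-free: 1632 × 13/16 = 1326
  malvidin-pigmented: 1632 × 3/16 = 306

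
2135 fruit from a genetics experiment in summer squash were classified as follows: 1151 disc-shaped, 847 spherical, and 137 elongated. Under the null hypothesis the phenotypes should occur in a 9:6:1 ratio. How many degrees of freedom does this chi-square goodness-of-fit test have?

A goodness-of-fit test with 3 phenotype classes has df = 3 − 1 = 2.

2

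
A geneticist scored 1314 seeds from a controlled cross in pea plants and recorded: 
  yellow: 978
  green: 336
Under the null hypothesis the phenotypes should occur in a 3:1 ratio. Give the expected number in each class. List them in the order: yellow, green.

Under the 3:1 hypothesis (Σ ratio = 4, N = 1314):
  yellow: 1314 × 3/4 = 985.5
  green: 1314 × 1/4 = 328.5

985.5, 328.5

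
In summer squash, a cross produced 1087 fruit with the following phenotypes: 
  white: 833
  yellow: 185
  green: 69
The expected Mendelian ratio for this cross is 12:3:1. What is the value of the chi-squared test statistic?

2.140

The 12:3:1 ratio has 16 parts, so with N = 1087 the expected counts are:
  white: 1087 × 12/16 = 815.25
  yellow: 1087 × 3/16 = 203.8125
  green: 1087 × 1/16 = 67.9375
χ² = Σ (O − E)² / E
  white: (833 − 815.25)² / 815.25 = 0.3865
  yellow: (185 − 203.8125)² / 203.8125 = 1.7364
  green: (69 − 67.9375)² / 67.9375 = 0.0166
χ² = 0.3865 + 1.7364 + 0.0166 = 2.1395 ≈ 2.140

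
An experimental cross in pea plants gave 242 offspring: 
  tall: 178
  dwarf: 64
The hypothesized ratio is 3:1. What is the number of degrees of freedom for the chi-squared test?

1

A goodness-of-fit test with 2 phenotype classes has df = 2 − 1 = 1.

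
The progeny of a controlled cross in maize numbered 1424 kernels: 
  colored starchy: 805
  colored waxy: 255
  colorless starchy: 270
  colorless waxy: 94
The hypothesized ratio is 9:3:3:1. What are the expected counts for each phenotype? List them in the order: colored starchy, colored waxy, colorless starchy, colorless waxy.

801, 267, 267, 89

Under the 9:3:3:1 hypothesis (Σ ratio = 16, N = 1424):
  colored starchy: 1424 × 9/16 = 801
  colored waxy: 1424 × 3/16 = 267
  colorless starchy: 1424 × 3/16 = 267
  colorless waxy: 1424 × 1/16 = 89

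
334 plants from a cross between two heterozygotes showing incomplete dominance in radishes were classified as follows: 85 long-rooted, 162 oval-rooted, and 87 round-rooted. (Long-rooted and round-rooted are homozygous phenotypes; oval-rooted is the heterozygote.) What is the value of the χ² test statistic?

With incomplete dominance, a heterozygote × heterozygote cross gives a 1:2:1 phenotypic ratio.
Expected counts for N = 334 under a 1:2:1 ratio (total parts = 4):
  long-rooted: 334 × 1/4 = 83.5
  oval-rooted: 334 × 2/4 = 167
  round-rooted: 334 × 1/4 = 83.5
χ² = Σ (O − E)² / E
  long-rooted: (85 − 83.5)² / 83.5 = 0.0269
  oval-rooted: (162 − 167)² / 167 = 0.1497
  round-rooted: (87 − 83.5)² / 83.5 = 0.1467
χ² = 0.0269 + 0.1497 + 0.1467 = 0.3233 ≈ 0.323

0.323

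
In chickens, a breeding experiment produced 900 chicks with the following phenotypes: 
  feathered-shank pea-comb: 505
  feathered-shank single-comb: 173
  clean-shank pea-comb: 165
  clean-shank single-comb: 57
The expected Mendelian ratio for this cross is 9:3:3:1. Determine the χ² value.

Total ratio parts = 16. Expected numbers out of 900:
  feathered-shank pea-comb: 900 × 9/16 = 506.25
  feathered-shank single-comb: 900 × 3/16 = 168.75
  clean-shank pea-comb: 900 × 3/16 = 168.75
  clean-shank single-comb: 900 × 1/16 = 56.25
χ² = Σ (O − E)² / E
  feathered-shank pea-comb: (505 − 506.25)² / 506.25 = 0.0031
  feathered-shank single-comb: (173 − 168.75)² / 168.75 = 0.1070
  clean-shank pea-comb: (165 − 168.75)² / 168.75 = 0.0833
  clean-shank single-comb: (57 − 56.25)² / 56.25 = 0.0100
χ² = 0.0031 + 0.1070 + 0.0833 + 0.0100 = 0.2034 ≈ 0.203

0.203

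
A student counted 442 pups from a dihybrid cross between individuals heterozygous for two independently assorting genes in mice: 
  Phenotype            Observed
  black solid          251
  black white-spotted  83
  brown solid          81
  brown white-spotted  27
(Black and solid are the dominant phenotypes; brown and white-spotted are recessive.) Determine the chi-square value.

0.079

A dihybrid F₂ with independent assortment and complete dominance at both loci gives a 9:3:3:1 phenotypic ratio.
Under the 9:3:3:1 hypothesis (Σ ratio = 16, N = 442):
  black solid: 442 × 9/16 = 248.625
  black white-spotted: 442 × 3/16 = 82.875
  brown solid: 442 × 3/16 = 82.875
  brown white-spotted: 442 × 1/16 = 27.625
χ² = Σ (O − E)² / E
  black solid: (251 − 248.625)² / 248.625 = 0.0227
  black white-spotted: (83 − 82.875)² / 82.875 = 0.0002
  brown solid: (81 − 82.875)² / 82.875 = 0.0424
  brown white-spotted: (27 − 27.625)² / 27.625 = 0.0141
χ² = 0.0227 + 0.0002 + 0.0424 + 0.0141 = 0.0794 ≈ 0.079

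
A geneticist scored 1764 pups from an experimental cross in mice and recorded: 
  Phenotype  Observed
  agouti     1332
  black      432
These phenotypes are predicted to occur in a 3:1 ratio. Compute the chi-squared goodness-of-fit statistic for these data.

Total ratio parts = 4. Expected numbers out of 1764:
  agouti: 1764 × 3/4 = 1323
  black: 1764 × 1/4 = 441
χ² = Σ (O − E)² / E
  agouti: (1332 − 1323)² / 1323 = 0.0612
  black: (432 − 441)² / 441 = 0.1837
χ² = 0.0612 + 0.1837 = 0.2449 ≈ 0.245

0.245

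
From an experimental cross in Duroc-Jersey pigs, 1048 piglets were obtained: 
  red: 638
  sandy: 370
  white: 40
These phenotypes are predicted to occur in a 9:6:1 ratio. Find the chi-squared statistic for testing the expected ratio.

Total ratio parts = 16. Expected numbers out of 1048:
  red: 1048 × 9/16 = 589.5
  sandy: 1048 × 6/16 = 393
  white: 1048 × 1/16 = 65.5
χ² = Σ (O − E)² / E
  red: (638 − 589.5)² / 589.5 = 3.9902
  sandy: (370 − 393)² / 393 = 1.3461
  white: (40 − 65.5)² / 65.5 = 9.9275
χ² = 3.9902 + 1.3461 + 9.9275 = 15.2638 ≈ 15.264

15.264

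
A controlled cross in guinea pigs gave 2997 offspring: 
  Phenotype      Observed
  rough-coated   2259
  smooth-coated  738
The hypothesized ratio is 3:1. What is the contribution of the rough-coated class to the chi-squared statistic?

Expected counts for N = 2997 under a 3:1 ratio (total parts = 4):
  rough-coated: 2997 × 3/4 = 2247.75
  smooth-coated: 2997 × 1/4 = 749.25
Contribution of rough-coated: (2259 − 2247.75)² / 2247.75 = 0.0563

0.056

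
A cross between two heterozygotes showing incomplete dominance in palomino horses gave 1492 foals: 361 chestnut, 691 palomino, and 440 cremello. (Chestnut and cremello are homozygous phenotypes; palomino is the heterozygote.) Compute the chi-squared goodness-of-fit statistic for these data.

16.476

With incomplete dominance, a heterozygote × heterozygote cross gives a 1:2:1 phenotypic ratio.
Under the 1:2:1 hypothesis (Σ ratio = 4, N = 1492):
  chestnut: 1492 × 1/4 = 373
  palomino: 1492 × 2/4 = 746
  cremello: 1492 × 1/4 = 373
χ² = Σ (O − E)² / E
  chestnut: (361 − 373)² / 373 = 0.3861
  palomino: (691 − 746)² / 746 = 4.0550
  cremello: (440 − 373)² / 373 = 12.0349
χ² = 0.3861 + 4.0550 + 12.0349 = 16.476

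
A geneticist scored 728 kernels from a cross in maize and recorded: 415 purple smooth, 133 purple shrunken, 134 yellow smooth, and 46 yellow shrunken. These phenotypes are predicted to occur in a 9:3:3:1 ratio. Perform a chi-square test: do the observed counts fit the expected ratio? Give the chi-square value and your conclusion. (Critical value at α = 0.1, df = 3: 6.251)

0.215; consistent

Expected counts for N = 728 under a 9:3:3:1 ratio (total parts = 16):
  purple smooth: 728 × 9/16 = 409.5
  purple shrunken: 728 × 3/16 = 136.5
  yellow smooth: 728 × 3/16 = 136.5
  yellow shrunken: 728 × 1/16 = 45.5
χ² = Σ (O − E)² / E
  purple smooth: (415 − 409.5)² / 409.5 = 0.0739
  purple shrunken: (133 − 136.5)² / 136.5 = 0.0897
  yellow smooth: (134 − 136.5)² / 136.5 = 0.0458
  yellow shrunken: (46 − 45.5)² / 45.5 = 0.0055
χ² = 0.0739 + 0.0897 + 0.0458 + 0.0055 = 0.2149 ≈ 0.215
Degrees of freedom = 4 − 1 = 3; critical value at α = 0.1 is 6.251.
Since 0.215 < 6.251, we fail to reject the null hypothesis — the data are consistent with the 9:3:3:1 ratio.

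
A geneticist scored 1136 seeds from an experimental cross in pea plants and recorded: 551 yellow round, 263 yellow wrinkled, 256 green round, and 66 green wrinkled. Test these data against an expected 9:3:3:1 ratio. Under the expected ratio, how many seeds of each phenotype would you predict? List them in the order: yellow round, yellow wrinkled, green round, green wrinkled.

639, 213, 213, 71

Expected counts for N = 1136 under a 9:3:3:1 ratio (total parts = 16):
  yellow round: 1136 × 9/16 = 639
  yellow wrinkled: 1136 × 3/16 = 213
  green round: 1136 × 3/16 = 213
  green wrinkled: 1136 × 1/16 = 71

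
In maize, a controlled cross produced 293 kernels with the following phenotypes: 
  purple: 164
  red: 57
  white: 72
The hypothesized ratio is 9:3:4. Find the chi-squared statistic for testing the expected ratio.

0.103

The 9:3:4 ratio has 16 parts, so with N = 293 the expected counts are:
  purple: 293 × 9/16 = 164.8125
  red: 293 × 3/16 = 54.9375
  white: 293 × 4/16 = 73.25
χ² = Σ (O − E)² / E
  purple: (164 − 164.8125)² / 164.8125 = 0.0040
  red: (57 − 54.9375)² / 54.9375 = 0.0774
  white: (72 − 73.25)² / 73.25 = 0.0213
χ² = 0.0040 + 0.0774 + 0.0213 = 0.1027 ≈ 0.103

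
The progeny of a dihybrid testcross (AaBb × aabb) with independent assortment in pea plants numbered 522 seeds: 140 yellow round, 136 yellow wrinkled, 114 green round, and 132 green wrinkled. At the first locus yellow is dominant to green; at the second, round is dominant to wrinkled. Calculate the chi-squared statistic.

3.027

A dihybrid testcross with independent assortment gives a 1:1:1:1 ratio.
The 1:1:1:1 ratio has 4 parts, so with N = 522 the expected counts are:
  yellow round: 522 × 1/4 = 130.5
  yellow wrinkled: 522 × 1/4 = 130.5
  green round: 522 × 1/4 = 130.5
  green wrinkled: 522 × 1/4 = 130.5
χ² = Σ (O − E)² / E
  yellow round: (140 − 130.5)² / 130.5 = 0.6916
  yellow wrinkled: (136 − 130.5)² / 130.5 = 0.2318
  green round: (114 − 130.5)² / 130.5 = 2.0862
  green wrinkled: (132 − 130.5)² / 130.5 = 0.0172
χ² = 0.6916 + 0.2318 + 2.0862 + 0.0172 = 3.0268 ≈ 3.027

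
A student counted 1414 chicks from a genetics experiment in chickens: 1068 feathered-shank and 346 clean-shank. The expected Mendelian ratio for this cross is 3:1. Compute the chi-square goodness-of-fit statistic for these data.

Expected counts for N = 1414 under a 3:1 ratio (total parts = 4):
  feathered-shank: 1414 × 3/4 = 1060.5
  clean-shank: 1414 × 1/4 = 353.5
χ² = Σ (O − E)² / E
  feathered-shank: (1068 − 1060.5)² / 1060.5 = 0.0530
  clean-shank: (346 − 353.5)² / 353.5 = 0.1591
χ² = 0.0530 + 0.1591 = 0.2121 ≈ 0.212

0.212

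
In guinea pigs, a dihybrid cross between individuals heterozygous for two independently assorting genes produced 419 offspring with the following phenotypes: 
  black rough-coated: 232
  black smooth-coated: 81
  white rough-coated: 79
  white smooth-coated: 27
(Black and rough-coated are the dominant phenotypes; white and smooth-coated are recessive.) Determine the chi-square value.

A dihybrid F₂ with independent assortment and complete dominance at both loci gives a 9:3:3:1 phenotypic ratio.
Total ratio parts = 16. Expected numbers out of 419:
  black rough-coated: 419 × 9/16 = 235.6875
  black smooth-coated: 419 × 3/16 = 78.5625
  white rough-coated: 419 × 3/16 = 78.5625
  white smooth-coated: 419 × 1/16 = 26.1875
χ² = Σ (O − E)² / E
  black rough-coated: (232 − 235.6875)² / 235.6875 = 0.0577
  black smooth-coated: (81 − 78.5625)² / 78.5625 = 0.0756
  white rough-coated: (79 − 78.5625)² / 78.5625 = 0.0024
  white smooth-coated: (27 − 26.1875)² / 26.1875 = 0.0252
χ² = 0.0577 + 0.0756 + 0.0024 + 0.0252 = 0.1609 ≈ 0.161

0.161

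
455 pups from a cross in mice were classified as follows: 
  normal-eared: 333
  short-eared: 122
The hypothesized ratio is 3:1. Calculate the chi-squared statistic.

0.798

The 3:1 ratio has 4 parts, so with N = 455 the expected counts are:
  normal-eared: 455 × 3/4 = 341.25
  short-eared: 455 × 1/4 = 113.75
χ² = Σ (O − E)² / E
  normal-eared: (333 − 341.25)² / 341.25 = 0.1995
  short-eared: (122 − 113.75)² / 113.75 = 0.5984
χ² = 0.1995 + 0.5984 = 0.7979 ≈ 0.798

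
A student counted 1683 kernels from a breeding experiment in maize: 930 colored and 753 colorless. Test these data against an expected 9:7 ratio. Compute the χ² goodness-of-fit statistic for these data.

0.672

Under the 9:7 hypothesis (Σ ratio = 16, N = 1683):
  colored: 1683 × 9/16 = 946.6875
  colorless: 1683 × 7/16 = 736.3125
χ² = Σ (O − E)² / E
  colored: (930 − 946.6875)² / 946.6875 = 0.2942
  colorless: (753 − 736.3125)² / 736.3125 = 0.3782
χ² = 0.2942 + 0.3782 = 0.6724 ≈ 0.672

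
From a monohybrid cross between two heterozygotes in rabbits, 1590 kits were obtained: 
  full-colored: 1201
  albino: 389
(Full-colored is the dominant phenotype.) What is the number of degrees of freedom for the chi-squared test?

For a monohybrid cross between heterozygotes with complete dominance, the expected phenotypic ratio is 3:1.
A goodness-of-fit test with 2 phenotype classes has df = 2 − 1 = 1.

1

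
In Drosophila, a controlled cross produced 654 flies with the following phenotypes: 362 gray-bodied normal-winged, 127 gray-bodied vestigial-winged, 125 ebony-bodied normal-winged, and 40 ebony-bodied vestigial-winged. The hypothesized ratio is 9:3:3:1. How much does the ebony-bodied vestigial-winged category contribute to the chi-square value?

The 9:3:3:1 ratio has 16 parts, so with N = 654 the expected counts are:
  gray-bodied normal-winged: 654 × 9/16 = 367.875
  gray-bodied vestigial-winged: 654 × 3/16 = 122.625
  ebony-bodied normal-winged: 654 × 3/16 = 122.625
  ebony-bodied vestigial-winged: 654 × 1/16 = 40.875
Contribution of ebony-bodied vestigial-winged: (40 − 40.875)² / 40.875 = 0.0187

0.019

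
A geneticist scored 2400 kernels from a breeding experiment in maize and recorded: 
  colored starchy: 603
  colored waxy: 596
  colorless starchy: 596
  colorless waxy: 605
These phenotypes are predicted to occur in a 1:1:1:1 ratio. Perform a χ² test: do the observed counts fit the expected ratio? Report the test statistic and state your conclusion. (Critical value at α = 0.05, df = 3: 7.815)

0.110; consistent

Total ratio parts = 4. Expected numbers out of 2400:
  colored starchy: 2400 × 1/4 = 600
  colored waxy: 2400 × 1/4 = 600
  colorless starchy: 2400 × 1/4 = 600
  colorless waxy: 2400 × 1/4 = 600
χ² = Σ (O − E)² / E
  colored starchy: (603 − 600)² / 600 = 0.0150
  colored waxy: (596 − 600)² / 600 = 0.0267
  colorless starchy: (596 − 600)² / 600 = 0.0267
  colorless waxy: (605 − 600)² / 600 = 0.0417
χ² = 0.0150 + 0.0267 + 0.0267 + 0.0417 = 0.1101 ≈ 0.110
Degrees of freedom = 4 − 1 = 3; critical value at α = 0.05 is 7.815.
Since 0.110 < 7.815, we fail to reject the null hypothesis — the data are consistent with the 1:1:1:1 ratio.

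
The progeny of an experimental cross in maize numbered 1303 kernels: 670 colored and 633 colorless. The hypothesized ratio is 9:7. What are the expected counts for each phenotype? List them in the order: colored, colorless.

732.9375, 570.0625

Under the 9:7 hypothesis (Σ ratio = 16, N = 1303):
  colored: 1303 × 9/16 = 732.9375
  colorless: 1303 × 7/16 = 570.0625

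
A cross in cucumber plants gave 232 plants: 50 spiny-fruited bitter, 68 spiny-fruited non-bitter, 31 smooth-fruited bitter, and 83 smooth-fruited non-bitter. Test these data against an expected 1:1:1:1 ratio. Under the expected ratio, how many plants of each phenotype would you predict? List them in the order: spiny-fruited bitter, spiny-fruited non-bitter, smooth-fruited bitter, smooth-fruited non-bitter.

The 1:1:1:1 ratio has 4 parts, so with N = 232 the expected counts are:
  spiny-fruited bitter: 232 × 1/4 = 58
  spiny-fruited non-bitter: 232 × 1/4 = 58
  smooth-fruited bitter: 232 × 1/4 = 58
  smooth-fruited non-bitter: 232 × 1/4 = 58

58, 58, 58, 58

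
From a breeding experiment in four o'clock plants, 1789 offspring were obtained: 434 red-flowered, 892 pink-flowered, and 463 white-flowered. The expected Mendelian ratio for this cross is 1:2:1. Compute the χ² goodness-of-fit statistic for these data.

0.954

Under the 1:2:1 hypothesis (Σ ratio = 4, N = 1789):
  red-flowered: 1789 × 1/4 = 447.25
  pink-flowered: 1789 × 2/4 = 894.5
  white-flowered: 1789 × 1/4 = 447.25
χ² = Σ (O − E)² / E
  red-flowered: (434 − 447.25)² / 447.25 = 0.3925
  pink-flowered: (892 − 894.5)² / 894.5 = 0.0070
  white-flowered: (463 − 447.25)² / 447.25 = 0.5546
χ² = 0.3925 + 0.0070 + 0.5546 = 0.9541 ≈ 0.954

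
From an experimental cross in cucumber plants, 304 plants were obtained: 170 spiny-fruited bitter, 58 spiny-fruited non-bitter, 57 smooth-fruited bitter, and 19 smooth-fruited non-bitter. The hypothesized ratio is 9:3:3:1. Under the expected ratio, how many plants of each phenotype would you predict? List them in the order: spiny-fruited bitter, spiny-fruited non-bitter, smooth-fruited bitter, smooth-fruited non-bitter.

171, 57, 57, 19

Total ratio parts = 16. Expected numbers out of 304:
  spiny-fruited bitter: 304 × 9/16 = 171
  spiny-fruited non-bitter: 304 × 3/16 = 57
  smooth-fruited bitter: 304 × 3/16 = 57
  smooth-fruited non-bitter: 304 × 1/16 = 19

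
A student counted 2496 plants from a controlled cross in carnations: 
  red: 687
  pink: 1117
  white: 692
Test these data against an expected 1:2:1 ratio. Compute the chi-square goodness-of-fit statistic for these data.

Under the 1:2:1 hypothesis (Σ ratio = 4, N = 2496):
  red: 2496 × 1/4 = 624
  pink: 2496 × 2/4 = 1248
  white: 2496 × 1/4 = 624
χ² = Σ (O − E)² / E
  red: (687 − 624)² / 624 = 6.3606
  pink: (1117 − 1248)² / 1248 = 13.7508
  white: (692 − 624)² / 624 = 7.4103
χ² = 6.3606 + 13.7508 + 7.4103 = 27.5217 ≈ 27.522

27.522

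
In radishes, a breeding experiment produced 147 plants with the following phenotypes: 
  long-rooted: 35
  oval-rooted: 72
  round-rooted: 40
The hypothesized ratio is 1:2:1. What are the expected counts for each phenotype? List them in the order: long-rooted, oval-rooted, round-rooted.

Under the 1:2:1 hypothesis (Σ ratio = 4, N = 147):
  long-rooted: 147 × 1/4 = 36.75
  oval-rooted: 147 × 2/4 = 73.5
  round-rooted: 147 × 1/4 = 36.75

36.75, 73.5, 36.75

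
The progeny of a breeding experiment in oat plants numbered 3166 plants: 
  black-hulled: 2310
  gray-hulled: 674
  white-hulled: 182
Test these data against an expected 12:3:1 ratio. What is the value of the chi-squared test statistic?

Total ratio parts = 16. Expected numbers out of 3166:
  black-hulled: 3166 × 12/16 = 2374.5
  gray-hulled: 3166 × 3/16 = 593.625
  white-hulled: 3166 × 1/16 = 197.875
χ² = Σ (O − E)² / E
  black-hulled: (2310 − 2374.5)² / 2374.5 = 1.7521
  gray-hulled: (674 − 593.625)² / 593.625 = 10.8825
  white-hulled: (182 − 197.875)² / 197.875 = 1.2736
χ² = 1.7521 + 10.8825 + 1.2736 = 13.9082 ≈ 13.908

13.908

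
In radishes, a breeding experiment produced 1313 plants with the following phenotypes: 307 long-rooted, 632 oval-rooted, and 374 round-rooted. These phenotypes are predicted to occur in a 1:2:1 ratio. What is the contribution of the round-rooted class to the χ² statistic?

Expected counts for N = 1313 under a 1:2:1 ratio (total parts = 4):
  long-rooted: 1313 × 1/4 = 328.25
  oval-rooted: 1313 × 2/4 = 656.5
  round-rooted: 1313 × 1/4 = 328.25
Contribution of round-rooted: (374 − 328.25)² / 328.25 = 6.3764

6.376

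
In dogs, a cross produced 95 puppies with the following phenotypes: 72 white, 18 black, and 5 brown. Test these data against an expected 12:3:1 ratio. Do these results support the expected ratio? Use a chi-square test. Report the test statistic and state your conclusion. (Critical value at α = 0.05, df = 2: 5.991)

0.158; consistent

Under the 12:3:1 hypothesis (Σ ratio = 16, N = 95):
  white: 95 × 12/16 = 71.25
  black: 95 × 3/16 = 17.8125
  brown: 95 × 1/16 = 5.9375
χ² = Σ (O − E)² / E
  white: (72 − 71.25)² / 71.25 = 0.0079
  black: (18 − 17.8125)² / 17.8125 = 0.0020
  brown: (5 − 5.9375)² / 5.9375 = 0.1480
χ² = 0.0079 + 0.0020 + 0.1480 = 0.1579 ≈ 0.158
Degrees of freedom = 3 − 1 = 2; critical value at α = 0.05 is 5.991.
Since 0.158 < 5.991, we fail to reject the null hypothesis — the data are consistent with the 12:3:1 ratio.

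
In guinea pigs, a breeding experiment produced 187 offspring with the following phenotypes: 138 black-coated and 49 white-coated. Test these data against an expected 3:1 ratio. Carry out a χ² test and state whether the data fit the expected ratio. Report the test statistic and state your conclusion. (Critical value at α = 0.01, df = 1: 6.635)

The 3:1 ratio has 4 parts, so with N = 187 the expected counts are:
  black-coated: 187 × 3/4 = 140.25
  white-coated: 187 × 1/4 = 46.75
χ² = Σ (O − E)² / E
  black-coated: (138 − 140.25)² / 140.25 = 0.0361
  white-coated: (49 − 46.75)² / 46.75 = 0.1083
χ² = 0.0361 + 0.1083 = 0.1444 ≈ 0.144
Degrees of freedom = 2 − 1 = 1; critical value at α = 0.01 is 6.635.
Since 0.144 < 6.635, we fail to reject the null hypothesis — the data are consistent with the 3:1 ratio.

0.144; consistent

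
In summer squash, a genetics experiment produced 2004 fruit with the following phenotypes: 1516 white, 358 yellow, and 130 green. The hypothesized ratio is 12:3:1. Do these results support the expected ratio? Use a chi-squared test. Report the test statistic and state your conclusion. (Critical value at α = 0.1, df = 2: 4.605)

Total ratio parts = 16. Expected numbers out of 2004:
  white: 2004 × 12/16 = 1503
  yellow: 2004 × 3/16 = 375.75
  green: 2004 × 1/16 = 125.25
χ² = Σ (O − E)² / E
  white: (1516 − 1503)² / 1503 = 0.1124
  yellow: (358 − 375.75)² / 375.75 = 0.8385
  green: (130 − 125.25)² / 125.25 = 0.1801
χ² = 0.1124 + 0.8385 + 0.1801 = 1.131
Degrees of freedom = 3 − 1 = 2; critical value at α = 0.1 is 4.605.
Since 1.131 < 4.605, we fail to reject the null hypothesis — the data are consistent with the 12:3:1 ratio.

1.131; consistent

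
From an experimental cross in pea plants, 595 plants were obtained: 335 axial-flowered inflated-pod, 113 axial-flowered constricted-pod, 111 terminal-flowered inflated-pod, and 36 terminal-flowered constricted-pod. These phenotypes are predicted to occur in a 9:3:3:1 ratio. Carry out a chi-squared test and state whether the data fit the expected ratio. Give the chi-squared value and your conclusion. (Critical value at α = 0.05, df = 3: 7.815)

0.060; consistent

Total ratio parts = 16. Expected numbers out of 595:
  axial-flowered inflated-pod: 595 × 9/16 = 334.6875
  axial-flowered constricted-pod: 595 × 3/16 = 111.5625
  terminal-flowered inflated-pod: 595 × 3/16 = 111.5625
  terminal-flowered constricted-pod: 595 × 1/16 = 37.1875
χ² = Σ (O − E)² / E
  axial-flowered inflated-pod: (335 − 334.6875)² / 334.6875 = 0.0003
  axial-flowered constricted-pod: (113 − 111.5625)² / 111.5625 = 0.0185
  terminal-flowered inflated-pod: (111 − 111.5625)² / 111.5625 = 0.0028
  terminal-flowered constricted-pod: (36 − 37.1875)² / 37.1875 = 0.0379
χ² = 0.0003 + 0.0185 + 0.0028 + 0.0379 = 0.0595 ≈ 0.060
Degrees of freedom = 4 − 1 = 3; critical value at α = 0.05 is 7.815.
Since 0.060 < 7.815, we fail to reject the null hypothesis — the data are consistent with the 9:3:3:1 ratio.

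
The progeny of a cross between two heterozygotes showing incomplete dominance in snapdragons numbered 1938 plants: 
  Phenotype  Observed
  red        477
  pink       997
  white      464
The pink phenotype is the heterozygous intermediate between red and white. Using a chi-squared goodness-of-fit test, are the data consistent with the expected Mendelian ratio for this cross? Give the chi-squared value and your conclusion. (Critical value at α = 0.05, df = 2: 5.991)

With incomplete dominance, a heterozygote × heterozygote cross gives a 1:2:1 phenotypic ratio.
The 1:2:1 ratio has 4 parts, so with N = 1938 the expected counts are:
  red: 1938 × 1/4 = 484.5
  pink: 1938 × 2/4 = 969
  white: 1938 × 1/4 = 484.5
χ² = Σ (O − E)² / E
  red: (477 − 484.5)² / 484.5 = 0.1161
  pink: (997 − 969)² / 969 = 0.8091
  white: (464 − 484.5)² / 484.5 = 0.8674
χ² = 0.1161 + 0.8091 + 0.8674 = 1.7926 ≈ 1.793
Degrees of freedom = 3 − 1 = 2; critical value at α = 0.05 is 5.991.
Since 1.793 < 5.991, we fail to reject the null hypothesis — the data are consistent with the 1:2:1 ratio.

1.793; consistent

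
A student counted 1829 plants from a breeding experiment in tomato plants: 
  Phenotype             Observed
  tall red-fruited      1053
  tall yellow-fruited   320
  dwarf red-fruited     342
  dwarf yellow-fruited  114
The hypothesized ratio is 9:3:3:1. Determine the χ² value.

Expected counts for N = 1829 under a 9:3:3:1 ratio (total parts = 16):
  tall red-fruited: 1829 × 9/16 = 1028.8125
  tall yellow-fruited: 1829 × 3/16 = 342.9375
  dwarf red-fruited: 1829 × 3/16 = 342.9375
  dwarf yellow-fruited: 1829 × 1/16 = 114.3125
χ² = Σ (O − E)² / E
  tall red-fruited: (1053 − 1028.8125)² / 1028.8125 = 0.5687
  tall yellow-fruited: (320 − 342.9375)² / 342.9375 = 1.5342
  dwarf red-fruited: (342 − 342.9375)² / 342.9375 = 0.0026
  dwarf yellow-fruited: (114 − 114.3125)² / 114.3125 = 0.0009
χ² = 0.5687 + 1.5342 + 0.0026 + 0.0009 = 2.1064 ≈ 2.106

2.106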